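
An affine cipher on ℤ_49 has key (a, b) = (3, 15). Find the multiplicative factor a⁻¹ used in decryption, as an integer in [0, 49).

gcd(49, 3) by repeated division:
49 = 16·3 + 1
3 = 3·1 + 0
gcd = 1, so the inverse exists. Back-substitute:
1 = 49 − 16·3
So 3·(-16) ≡ 1 (mod 49), and -16 ≡ 33 (mod 49).

33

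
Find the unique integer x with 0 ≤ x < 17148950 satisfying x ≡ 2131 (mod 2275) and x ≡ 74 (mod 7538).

Write x = 2131 + 2275·k. Then 2275·k ≡ 74 − 2131 ≡ 5481 (mod 7538).
Need 2275⁻¹ mod 7538. Extended Euclid on (7538, 2275):
7538 = 3*2275 + 713
2275 = 3*713 + 136
713 = 5*136 + 33
136 = 4*33 + 4
33 = 8*4 + 1
4 = 4*1 + 0
Back-substitute:
1 = 33 − 8·4
1 = −8·136 + 33·33
1 = 33·713 − 173·136
1 = −173·2275 + 552·713
1 = 552·7538 − 1829·2275
2275⁻¹ ≡ 5709 (mod 7538), so k ≡ 5709·5481 ≡ 791 (mod 7538).
x = 2131 + 2275·791 = 1801656.

1801656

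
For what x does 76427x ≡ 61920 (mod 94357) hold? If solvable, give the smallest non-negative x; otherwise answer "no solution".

19731

First find gcd(76427, 94357):
94357 = 1×76427 + 17930
76427 = 4×17930 + 4707
17930 = 3×4707 + 3809
4707 = 1×3809 + 898
3809 = 4×898 + 217
898 = 4×217 + 30
217 = 7×30 + 7
30 = 4×7 + 2
7 = 3×2 + 1
2 = 2×1 + 0
gcd = 1, so a unique solution mod 94357 exists.
Back-substitute for the Bézout coefficients:
1 = 7 − 3·2
1 = −3·30 + 13·7
1 = 13·217 − 94·30
1 = −94·898 + 389·217
1 = 389·3809 − 1650·898
1 = −1650·4707 + 2039·3809
1 = 2039·17930 − 7767·4707
1 = −7767·76427 + 33107·17930
1 = 33107·94357 − 40874·76427
So 76427·(-40874) ≡ 1 (mod 94357), giving 76427⁻¹ ≡ 53483.
x ≡ 76427⁻¹·61920 ≡ 53483·61920 ≡ 19731 (mod 94357).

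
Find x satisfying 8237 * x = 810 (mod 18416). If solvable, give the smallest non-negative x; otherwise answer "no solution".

2882

First find gcd(8237, 18416):
18416 = 2*8237 + 1942
8237 = 4*1942 + 469
1942 = 4*469 + 66
469 = 7*66 + 7
66 = 9*7 + 3
7 = 2*3 + 1
3 = 3*1 + 0
gcd = 1, so a unique solution mod 18416 exists.
Back-substitute for the Bézout coefficients:
1 = 7 − 2·3
1 = −2·66 + 19·7
1 = 19·469 − 135·66
1 = −135·1942 + 559·469
1 = 559·8237 − 2371·1942
1 = −2371·18416 + 5301·8237
So 8237·(5301) ≡ 1 (mod 18416), giving 8237⁻¹ ≡ 5301.
x ≡ 8237⁻¹·810 ≡ 5301·810 ≡ 2882 (mod 18416).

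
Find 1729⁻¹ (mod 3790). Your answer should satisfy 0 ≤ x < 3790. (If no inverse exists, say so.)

Apply the Euclidean algorithm to 3790 and 1729:
3790 = 2*1729 + 332
1729 = 5*332 + 69
332 = 4*69 + 56
69 = 1*56 + 13
56 = 4*13 + 4
13 = 3*4 + 1
4 = 4*1 + 0
gcd = 1, so the inverse exists. Back-substitute:
1 = 13 − 3·4
1 = −3·56 + 13·13
1 = 13·69 − 16·56
1 = −16·332 + 77·69
1 = 77·1729 − 401·332
1 = −401·3790 + 879·1729
So 1729·879 ≡ 1 (mod 3790).

879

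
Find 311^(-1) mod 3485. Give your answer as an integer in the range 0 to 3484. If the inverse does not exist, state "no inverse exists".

Apply the Euclidean algorithm to 3485 and 311:
3485 = 11×311 + 64
311 = 4×64 + 55
64 = 1×55 + 9
55 = 6×9 + 1
9 = 9×1 + 0
The gcd is 1. Working backward:
1 = 55 − 6·9
1 = −6·64 + 7·55
1 = 7·311 − 34·64
1 = −34·3485 + 381·311
So 311·381 ≡ 1 (mod 3485).

381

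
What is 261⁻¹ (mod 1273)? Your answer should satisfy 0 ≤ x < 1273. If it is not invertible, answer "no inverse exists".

756

Run Euclid on (1273, 261):
1273 = 4×261 + 229
261 = 1×229 + 32
229 = 7×32 + 5
32 = 6×5 + 2
5 = 2×2 + 1
2 = 2×1 + 0
Since gcd(261, 1273) = 1, back-substitute to write 1 as a combination:
1 = 5 − 2·2
1 = −2·32 + 13·5
1 = 13·229 − 93·32
1 = −93·261 + 106·229
1 = 106·1273 − 517·261
So 261·(-517) ≡ 1 (mod 1273), and -517 ≡ 756 (mod 1273).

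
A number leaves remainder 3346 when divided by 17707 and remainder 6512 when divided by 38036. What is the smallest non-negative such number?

16400028

Write x = 3346 + 17707·k. Then 17707·k ≡ 6512 − 3346 ≡ 3166 (mod 38036).
Need 17707⁻¹ mod 38036. Extended Euclid on (38036, 17707):
38036 = 2×17707 + 2622
17707 = 6×2622 + 1975
2622 = 1×1975 + 647
1975 = 3×647 + 34
647 = 19×34 + 1
34 = 34×1 + 0
Back-substitute:
1 = 647 − 19·34
1 = −19·1975 + 58·647
1 = 58·2622 − 77·1975
1 = −77·17707 + 520·2622
1 = 520·38036 − 1117·17707
17707⁻¹ ≡ 36919 (mod 38036), so k ≡ 36919·3166 ≡ 926 (mod 38036).
x = 3346 + 17707·926 = 16400028.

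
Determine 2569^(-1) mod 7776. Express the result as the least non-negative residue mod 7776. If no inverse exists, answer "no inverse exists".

gcd(7776, 2569) by repeated division:
7776 = 3×2569 + 69
2569 = 37×69 + 16
69 = 4×16 + 5
16 = 3×5 + 1
5 = 5×1 + 0
gcd = 1, so the inverse exists. Back-substitute:
1 = 16 − 3·5
1 = −3·69 + 13·16
1 = 13·2569 − 484·69
1 = −484·7776 + 1465·2569
So 2569·1465 ≡ 1 (mod 7776).

1465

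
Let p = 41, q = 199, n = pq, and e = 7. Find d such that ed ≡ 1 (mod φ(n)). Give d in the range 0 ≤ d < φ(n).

φ(n) = (p−1)(q−1) = 40·198 = 7920.
Need d with 7·d ≡ 1 (mod 7920). Apply the extended Euclidean algorithm:
7920 = 1131×7 + 3
7 = 2×3 + 1
3 = 3×1 + 0
Back-substitute:
1 = 7 − 2·3
1 = −2·7920 + 2263·7
So 7·2263 ≡ 1 (mod 7920), hence d = 2263.

2263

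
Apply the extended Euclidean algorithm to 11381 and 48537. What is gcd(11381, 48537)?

1

Repeated division:
48537 = 4*11381 + 3013
11381 = 3*3013 + 2342
3013 = 1*2342 + 671
2342 = 3*671 + 329
671 = 2*329 + 13
329 = 25*13 + 4
13 = 3*4 + 1
4 = 4*1 + 0
gcd(11381, 48537) = 1.
Working backward:
1 = 13 − 3·4
1 = −3·329 + 76·13
1 = 76·671 − 155·329
1 = −155·2342 + 541·671
1 = 541·3013 − 696·2342
1 = −696·11381 + 2629·3013
1 = 2629·48537 − 11212·11381
So 1 = (2629)·48537 + (-11212)·11381.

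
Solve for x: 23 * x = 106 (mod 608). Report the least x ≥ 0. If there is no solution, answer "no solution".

454

First find gcd(23, 608):
608 = 26×23 + 10
23 = 2×10 + 3
10 = 3×3 + 1
3 = 3×1 + 0
gcd = 1, so a unique solution mod 608 exists.
Back-substitute for the Bézout coefficients:
1 = 10 − 3·3
1 = −3·23 + 7·10
1 = 7·608 − 185·23
So 23·(-185) ≡ 1 (mod 608), giving 23⁻¹ ≡ 423.
x ≡ 23⁻¹·106 ≡ 423·106 ≡ 454 (mod 608).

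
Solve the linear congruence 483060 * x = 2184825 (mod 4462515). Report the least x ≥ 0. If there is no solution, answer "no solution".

270355

First find gcd(483060, 4462515):
4462515 = 9*483060 + 114975
483060 = 4*114975 + 23160
114975 = 4*23160 + 22335
23160 = 1*22335 + 825
22335 = 27*825 + 60
825 = 13*60 + 45
60 = 1*45 + 15
45 = 3*15 + 0
gcd = 15 and 15 | 2184825, so solutions exist. Divide through by 15: 32204x ≡ 145655 (mod 297501).
Now find 32204⁻¹ mod 297501:
297501 = 9×32204 + 7665
32204 = 4×7665 + 1544
7665 = 4×1544 + 1489
1544 = 1×1489 + 55
1489 = 27×55 + 4
55 = 13×4 + 3
4 = 1×3 + 1
3 = 3×1 + 0
Back-substitute:
1 = 4 − 3
1 = −55 + 14·4
1 = 14·1489 − 379·55
1 = −379·1544 + 393·1489
1 = 393·7665 − 1951·1544
1 = −1951·32204 + 8197·7665
1 = 8197·297501 − 75724·32204
So 32204·(-75724) ≡ 1 (mod 297501), i.e. 32204⁻¹ ≡ 221777.
Then x ≡ 221777·145655 ≡ 270355 (mod 297501); the smallest non-negative solution is x = 270355.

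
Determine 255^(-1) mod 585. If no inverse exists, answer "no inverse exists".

Euclidean algorithm on 585, 255:
585 = 2*255 + 75
255 = 3*75 + 30
75 = 2*30 + 15
30 = 2*15 + 0
Since gcd = 15 > 1, 255 is not a unit mod 585.

no inverse exists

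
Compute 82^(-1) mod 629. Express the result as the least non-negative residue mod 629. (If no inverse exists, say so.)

606

Apply the Euclidean algorithm to 629 and 82:
629 = 7×82 + 55
82 = 1×55 + 27
55 = 2×27 + 1
27 = 27×1 + 0
Since gcd(82, 629) = 1, back-substitute to write 1 as a combination:
1 = 55 − 2·27
1 = −2·82 + 3·55
1 = 3·629 − 23·82
Hence 82⁻¹ ≡ -23 ≡ 606 (mod 629).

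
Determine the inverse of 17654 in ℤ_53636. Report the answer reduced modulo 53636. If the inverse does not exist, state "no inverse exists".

no inverse exists

Euclidean algorithm on 53636, 17654:
53636 = 3×17654 + 674
17654 = 26×674 + 130
674 = 5×130 + 24
130 = 5×24 + 10
24 = 2×10 + 4
10 = 2×4 + 2
4 = 2×2 + 0
gcd(17654, 53636) = 2 ≠ 1, so 17654 has no multiplicative inverse modulo 53636.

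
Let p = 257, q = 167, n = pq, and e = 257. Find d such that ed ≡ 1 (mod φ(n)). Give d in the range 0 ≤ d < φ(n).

φ(n) = (p−1)(q−1) = 256·166 = 42496.
Need d with 257·d ≡ 1 (mod 42496). Apply the extended Euclidean algorithm:
42496 = 165*257 + 91
257 = 2*91 + 75
91 = 1*75 + 16
75 = 4*16 + 11
16 = 1*11 + 5
11 = 2*5 + 1
5 = 5*1 + 0
Back-substitute:
1 = 11 − 2·5
1 = −2·16 + 3·11
1 = 3·75 − 14·16
1 = −14·91 + 17·75
1 = 17·257 − 48·91
1 = −48·42496 + 7937·257
So 257·7937 ≡ 1 (mod 42496), hence d = 7937.

7937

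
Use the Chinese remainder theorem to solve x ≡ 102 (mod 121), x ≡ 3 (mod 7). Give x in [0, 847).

Write x = 102 + 121·k. Then 121·k ≡ 3 − 102 ≡ 6 (mod 7).
Need 121⁻¹ mod 7. Extended Euclid on (7, 2):
7 = 3×2 + 1
2 = 2×1 + 0
Back-substitute:
1 = 7 − 3·2
121⁻¹ ≡ 4 (mod 7), so k ≡ 4·6 ≡ 3 (mod 7).
x = 102 + 121·3 = 465.

465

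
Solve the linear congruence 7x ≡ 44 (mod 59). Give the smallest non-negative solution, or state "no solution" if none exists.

First find gcd(7, 59):
59 = 8×7 + 3
7 = 2×3 + 1
3 = 3×1 + 0
gcd = 1, so a unique solution mod 59 exists.
Back-substitute for the Bézout coefficients:
1 = 7 − 2·3
1 = −2·59 + 17·7
So 7·(17) ≡ 1 (mod 59), giving 7⁻¹ ≡ 17.
x ≡ 7⁻¹·44 ≡ 17·44 ≡ 40 (mod 59).

40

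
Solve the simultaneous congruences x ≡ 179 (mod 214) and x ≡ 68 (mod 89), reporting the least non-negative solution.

7455

Write x = 179 + 214·k. Then 214·k ≡ 68 − 179 ≡ 67 (mod 89).
Need 214⁻¹ mod 89. Extended Euclid on (89, 36):
89 = 2*36 + 17
36 = 2*17 + 2
17 = 8*2 + 1
2 = 2*1 + 0
Back-substitute:
1 = 17 − 8·2
1 = −8·36 + 17·17
1 = 17·89 − 42·36
214⁻¹ ≡ 47 (mod 89), so k ≡ 47·67 ≡ 34 (mod 89).
x = 179 + 214·34 = 7455.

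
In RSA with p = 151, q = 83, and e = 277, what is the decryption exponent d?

φ(n) = (p−1)(q−1) = 150·82 = 12300.
Need d with 277·d ≡ 1 (mod 12300). Apply the extended Euclidean algorithm:
12300 = 44×277 + 112
277 = 2×112 + 53
112 = 2×53 + 6
53 = 8×6 + 5
6 = 1×5 + 1
5 = 5×1 + 0
Back-substitute:
1 = 6 − 5
1 = −53 + 9·6
1 = 9·112 − 19·53
1 = −19·277 + 47·112
1 = 47·12300 − 2087·277
So 277·(-2087) ≡ 1 (mod 12300), hence d ≡ -2087 ≡ 10213 (mod 12300).

10213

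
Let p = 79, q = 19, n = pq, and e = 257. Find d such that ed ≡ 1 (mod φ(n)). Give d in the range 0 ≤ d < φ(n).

1109

φ(n) = (p−1)(q−1) = 78·18 = 1404.
Need d with 257·d ≡ 1 (mod 1404). Apply the extended Euclidean algorithm:
1404 = 5·257 + 119
257 = 2·119 + 19
119 = 6·19 + 5
19 = 3·5 + 4
5 = 1·4 + 1
4 = 4·1 + 0
Back-substitute:
1 = 5 − 4
1 = −19 + 4·5
1 = 4·119 − 25·19
1 = −25·257 + 54·119
1 = 54·1404 − 295·257
So 257·(-295) ≡ 1 (mod 1404), hence d ≡ -295 ≡ 1109 (mod 1404).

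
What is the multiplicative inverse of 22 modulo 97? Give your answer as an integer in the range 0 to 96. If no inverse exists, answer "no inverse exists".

gcd(97, 22) by repeated division:
97 = 4×22 + 9
22 = 2×9 + 4
9 = 2×4 + 1
4 = 4×1 + 0
Since gcd(22, 97) = 1, back-substitute to write 1 as a combination:
1 = 9 − 2·4
1 = −2·22 + 5·9
1 = 5·97 − 22·22
Hence 22⁻¹ ≡ -22 ≡ 75 (mod 97).

75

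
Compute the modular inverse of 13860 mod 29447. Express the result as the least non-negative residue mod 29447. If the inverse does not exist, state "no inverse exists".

Compute gcd(13860, 29447):
29447 = 2×13860 + 1727
13860 = 8×1727 + 44
1727 = 39×44 + 11
44 = 4×11 + 0
Since gcd = 11 > 1, 13860 is not a unit mod 29447.

no inverse exists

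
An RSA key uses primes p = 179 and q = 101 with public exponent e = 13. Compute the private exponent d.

φ(n) = (p−1)(q−1) = 178·100 = 17800.
Need d with 13·d ≡ 1 (mod 17800). Apply the extended Euclidean algorithm:
17800 = 1369*13 + 3
13 = 4*3 + 1
3 = 3*1 + 0
Back-substitute:
1 = 13 − 4·3
1 = −4·17800 + 5477·13
So 13·5477 ≡ 1 (mod 17800), hence d = 5477.

5477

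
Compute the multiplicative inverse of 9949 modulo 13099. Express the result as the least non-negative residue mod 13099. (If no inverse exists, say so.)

12679

Run Euclid on (13099, 9949):
13099 = 1*9949 + 3150
9949 = 3*3150 + 499
3150 = 6*499 + 156
499 = 3*156 + 31
156 = 5*31 + 1
31 = 31*1 + 0
gcd = 1, so the inverse exists. Back-substitute:
1 = 156 − 5·31
1 = −5·499 + 16·156
1 = 16·3150 − 101·499
1 = −101·9949 + 319·3150
1 = 319·13099 − 420·9949
Thus 9949·(-420) ≡ 1 (mod 13099); reducing, -420 mod 13099 = 12679.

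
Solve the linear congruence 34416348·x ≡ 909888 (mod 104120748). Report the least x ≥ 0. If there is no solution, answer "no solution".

First find gcd(34416348, 104120748):
104120748 = 3*34416348 + 871704
34416348 = 39*871704 + 419892
871704 = 2*419892 + 31920
419892 = 13*31920 + 4932
31920 = 6*4932 + 2328
4932 = 2*2328 + 276
2328 = 8*276 + 120
276 = 2*120 + 36
120 = 3*36 + 12
36 = 3*12 + 0
gcd = 12 and 12 | 909888, so solutions exist. Divide through by 12: 2868029x ≡ 75824 (mod 8676729).
Now find 2868029⁻¹ mod 8676729:
8676729 = 3×2868029 + 72642
2868029 = 39×72642 + 34991
72642 = 2×34991 + 2660
34991 = 13×2660 + 411
2660 = 6×411 + 194
411 = 2×194 + 23
194 = 8×23 + 10
23 = 2×10 + 3
10 = 3×3 + 1
3 = 3×1 + 0
Back-substitute:
1 = 10 − 3·3
1 = −3·23 + 7·10
1 = 7·194 − 59·23
1 = −59·411 + 125·194
1 = 125·2660 − 809·411
1 = −809·34991 + 10642·2660
1 = 10642·72642 − 22093·34991
1 = −22093·2868029 + 872269·72642
1 = 872269·8676729 − 2638900·2868029
So 2868029·(-2638900) ≡ 1 (mod 8676729), i.e. 2868029⁻¹ ≡ 6037829.
Then x ≡ 6037829·75824 ≡ 2093869 (mod 8676729); the smallest non-negative solution is x = 2093869.

2093869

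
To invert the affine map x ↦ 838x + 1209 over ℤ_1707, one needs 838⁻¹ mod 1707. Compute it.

55

Extended Euclidean algorithm:
1707 = 2*838 + 31
838 = 27*31 + 1
31 = 31*1 + 0
Since gcd(838, 1707) = 1, back-substitute to write 1 as a combination:
1 = 838 − 27·31
1 = −27·1707 + 55·838
So 838·55 ≡ 1 (mod 1707).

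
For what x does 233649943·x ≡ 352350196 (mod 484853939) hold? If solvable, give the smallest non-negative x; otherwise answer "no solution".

First find gcd(233649943, 484853939):
484853939 = 2×233649943 + 17554053
233649943 = 13×17554053 + 5447254
17554053 = 3×5447254 + 1212291
5447254 = 4×1212291 + 598090
1212291 = 2×598090 + 16111
598090 = 37×16111 + 1983
16111 = 8×1983 + 247
1983 = 8×247 + 7
247 = 35×7 + 2
7 = 3×2 + 1
2 = 2×1 + 0
gcd = 1, so a unique solution mod 484853939 exists.
Back-substitute for the Bézout coefficients:
1 = 7 − 3·2
1 = −3·247 + 106·7
1 = 106·1983 − 851·247
1 = −851·16111 + 6914·1983
1 = 6914·598090 − 256669·16111
1 = −256669·1212291 + 520252·598090
1 = 520252·5447254 − 2337677·1212291
1 = −2337677·17554053 + 7533283·5447254
1 = 7533283·233649943 − 100270356·17554053
1 = −100270356·484853939 + 208073995·233649943
So 233649943·(208073995) ≡ 1 (mod 484853939), giving 233649943⁻¹ ≡ 208073995.
x ≡ 233649943⁻¹·352350196 ≡ 208073995·352350196 ≡ 439257686 (mod 484853939).

439257686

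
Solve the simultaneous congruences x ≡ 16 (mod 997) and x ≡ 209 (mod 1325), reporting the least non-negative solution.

Write x = 16 + 997·k. Then 997·k ≡ 209 − 16 ≡ 193 (mod 1325).
Need 997⁻¹ mod 1325. Extended Euclid on (1325, 997):
1325 = 1×997 + 328
997 = 3×328 + 13
328 = 25×13 + 3
13 = 4×3 + 1
3 = 3×1 + 0
Back-substitute:
1 = 13 − 4·3
1 = −4·328 + 101·13
1 = 101·997 − 307·328
1 = −307·1325 + 408·997
997⁻¹ ≡ 408 (mod 1325), so k ≡ 408·193 ≡ 569 (mod 1325).
x = 16 + 997·569 = 567309.

567309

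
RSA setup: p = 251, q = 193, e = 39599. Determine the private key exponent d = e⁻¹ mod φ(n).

8399

φ(n) = (p−1)(q−1) = 250·192 = 48000.
Need d with 39599·d ≡ 1 (mod 48000). Apply the extended Euclidean algorithm:
48000 = 1*39599 + 8401
39599 = 4*8401 + 5995
8401 = 1*5995 + 2406
5995 = 2*2406 + 1183
2406 = 2*1183 + 40
1183 = 29*40 + 23
40 = 1*23 + 17
23 = 1*17 + 6
17 = 2*6 + 5
6 = 1*5 + 1
5 = 5*1 + 0
Back-substitute:
1 = 6 − 5
1 = −17 + 3·6
1 = 3·23 − 4·17
1 = −4·40 + 7·23
1 = 7·1183 − 207·40
1 = −207·2406 + 421·1183
1 = 421·5995 − 1049·2406
1 = −1049·8401 + 1470·5995
1 = 1470·39599 − 6929·8401
1 = −6929·48000 + 8399·39599
So 39599·8399 ≡ 1 (mod 48000), hence d = 8399.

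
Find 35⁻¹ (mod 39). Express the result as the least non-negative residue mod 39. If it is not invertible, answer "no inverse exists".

gcd(39, 35) by repeated division:
39 = 1*35 + 4
35 = 8*4 + 3
4 = 1*3 + 1
3 = 3*1 + 0
gcd = 1, so the inverse exists. Back-substitute:
1 = 4 − 3
1 = −35 + 9·4
1 = 9·39 − 10·35
So 35·(-10) ≡ 1 (mod 39), and -10 ≡ 29 (mod 39).

29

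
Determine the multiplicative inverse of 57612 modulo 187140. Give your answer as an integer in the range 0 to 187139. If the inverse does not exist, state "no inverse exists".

Compute gcd(57612, 187140):
187140 = 3·57612 + 14304
57612 = 4·14304 + 396
14304 = 36·396 + 48
396 = 8·48 + 12
48 = 4·12 + 0
Since gcd = 12 > 1, 57612 is not a unit mod 187140.

no inverse exists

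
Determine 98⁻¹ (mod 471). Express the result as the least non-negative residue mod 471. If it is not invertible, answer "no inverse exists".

Extended Euclidean algorithm:
471 = 4·98 + 79
98 = 1·79 + 19
79 = 4·19 + 3
19 = 6·3 + 1
3 = 3·1 + 0
The gcd is 1. Working backward:
1 = 19 − 6·3
1 = −6·79 + 25·19
1 = 25·98 − 31·79
1 = −31·471 + 149·98
So 98·149 ≡ 1 (mod 471).

149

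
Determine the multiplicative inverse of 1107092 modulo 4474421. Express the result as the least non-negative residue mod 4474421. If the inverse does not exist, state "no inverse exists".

Compute gcd(1107092, 4474421):
4474421 = 4·1107092 + 46053
1107092 = 24·46053 + 1820
46053 = 25·1820 + 553
1820 = 3·553 + 161
553 = 3·161 + 70
161 = 2·70 + 21
70 = 3·21 + 7
21 = 3·7 + 0
Since gcd = 7 > 1, 1107092 is not a unit mod 4474421.

no inverse exists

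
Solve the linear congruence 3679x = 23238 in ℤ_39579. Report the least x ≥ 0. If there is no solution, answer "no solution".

18876

First find gcd(3679, 39579):
39579 = 10·3679 + 2789
3679 = 1·2789 + 890
2789 = 3·890 + 119
890 = 7·119 + 57
119 = 2·57 + 5
57 = 11·5 + 2
5 = 2·2 + 1
2 = 2·1 + 0
gcd = 1, so a unique solution mod 39579 exists.
Back-substitute for the Bézout coefficients:
1 = 5 − 2·2
1 = −2·57 + 23·5
1 = 23·119 − 48·57
1 = −48·890 + 359·119
1 = 359·2789 − 1125·890
1 = −1125·3679 + 1484·2789
1 = 1484·39579 − 15965·3679
So 3679·(-15965) ≡ 1 (mod 39579), giving 3679⁻¹ ≡ 23614.
x ≡ 3679⁻¹·23238 ≡ 23614·23238 ≡ 18876 (mod 39579).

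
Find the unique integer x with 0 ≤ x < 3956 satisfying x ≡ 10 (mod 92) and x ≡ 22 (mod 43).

Write x = 10 + 92·k. Then 92·k ≡ 22 − 10 ≡ 12 (mod 43).
Need 92⁻¹ mod 43. Extended Euclid on (43, 6):
43 = 7*6 + 1
6 = 6*1 + 0
Back-substitute:
1 = 43 − 7·6
92⁻¹ ≡ 36 (mod 43), so k ≡ 36·12 ≡ 2 (mod 43).
x = 10 + 92·2 = 194.

194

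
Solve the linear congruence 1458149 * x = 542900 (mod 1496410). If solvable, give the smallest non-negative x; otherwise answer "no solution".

545070

First find gcd(1458149, 1496410):
1496410 = 1×1458149 + 38261
1458149 = 38×38261 + 4231
38261 = 9×4231 + 182
4231 = 23×182 + 45
182 = 4×45 + 2
45 = 22×2 + 1
2 = 2×1 + 0
gcd = 1, so a unique solution mod 1496410 exists.
Back-substitute for the Bézout coefficients:
1 = 45 − 22·2
1 = −22·182 + 89·45
1 = 89·4231 − 2069·182
1 = −2069·38261 + 18710·4231
1 = 18710·1458149 − 713049·38261
1 = −713049·1496410 + 731759·1458149
So 1458149·(731759) ≡ 1 (mod 1496410), giving 1458149⁻¹ ≡ 731759.
x ≡ 1458149⁻¹·542900 ≡ 731759·542900 ≡ 545070 (mod 1496410).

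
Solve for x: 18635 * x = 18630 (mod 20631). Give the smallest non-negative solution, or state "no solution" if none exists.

8487

First find gcd(18635, 20631):
20631 = 1×18635 + 1996
18635 = 9×1996 + 671
1996 = 2×671 + 654
671 = 1×654 + 17
654 = 38×17 + 8
17 = 2×8 + 1
8 = 8×1 + 0
gcd = 1, so a unique solution mod 20631 exists.
Back-substitute for the Bézout coefficients:
1 = 17 − 2·8
1 = −2·654 + 77·17
1 = 77·671 − 79·654
1 = −79·1996 + 235·671
1 = 235·18635 − 2194·1996
1 = −2194·20631 + 2429·18635
So 18635·(2429) ≡ 1 (mod 20631), giving 18635⁻¹ ≡ 2429.
x ≡ 18635⁻¹·18630 ≡ 2429·18630 ≡ 8487 (mod 20631).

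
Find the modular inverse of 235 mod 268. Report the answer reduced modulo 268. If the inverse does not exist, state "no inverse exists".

gcd(268, 235) by repeated division:
268 = 1*235 + 33
235 = 7*33 + 4
33 = 8*4 + 1
4 = 4*1 + 0
gcd = 1, so the inverse exists. Back-substitute:
1 = 33 − 8·4
1 = −8·235 + 57·33
1 = 57·268 − 65·235
Hence 235⁻¹ ≡ -65 ≡ 203 (mod 268).

203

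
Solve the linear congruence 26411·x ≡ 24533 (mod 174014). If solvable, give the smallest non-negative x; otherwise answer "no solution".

41569

First find gcd(26411, 174014):
174014 = 6×26411 + 15548
26411 = 1×15548 + 10863
15548 = 1×10863 + 4685
10863 = 2×4685 + 1493
4685 = 3×1493 + 206
1493 = 7×206 + 51
206 = 4×51 + 2
51 = 25×2 + 1
2 = 2×1 + 0
gcd = 1, so a unique solution mod 174014 exists.
Back-substitute for the Bézout coefficients:
1 = 51 − 25·2
1 = −25·206 + 101·51
1 = 101·1493 − 732·206
1 = −732·4685 + 2297·1493
1 = 2297·10863 − 5326·4685
1 = −5326·15548 + 7623·10863
1 = 7623·26411 − 12949·15548
1 = −12949·174014 + 85317·26411
So 26411·(85317) ≡ 1 (mod 174014), giving 26411⁻¹ ≡ 85317.
x ≡ 26411⁻¹·24533 ≡ 85317·24533 ≡ 41569 (mod 174014).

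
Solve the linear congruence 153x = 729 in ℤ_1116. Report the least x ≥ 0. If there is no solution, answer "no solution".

First find gcd(153, 1116):
1116 = 7·153 + 45
153 = 3·45 + 18
45 = 2·18 + 9
18 = 2·9 + 0
gcd = 9 and 9 | 729, so solutions exist. Divide through by 9: 17x ≡ 81 (mod 124).
Now find 17⁻¹ mod 124:
124 = 7×17 + 5
17 = 3×5 + 2
5 = 2×2 + 1
2 = 2×1 + 0
Back-substitute:
1 = 5 − 2·2
1 = −2·17 + 7·5
1 = 7·124 − 51·17
So 17·(-51) ≡ 1 (mod 124), i.e. 17⁻¹ ≡ 73.
Then x ≡ 73·81 ≡ 85 (mod 124); the smallest non-negative solution is x = 85.

85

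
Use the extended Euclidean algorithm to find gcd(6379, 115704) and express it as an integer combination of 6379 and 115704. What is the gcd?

1

Apply Euclid's algorithm to 115704 and 6379:
115704 = 18*6379 + 882
6379 = 7*882 + 205
882 = 4*205 + 62
205 = 3*62 + 19
62 = 3*19 + 5
19 = 3*5 + 4
5 = 1*4 + 1
4 = 4*1 + 0
gcd(6379, 115704) = 1.
Back-substituting:
1 = 5 − 4
1 = −19 + 4·5
1 = 4·62 − 13·19
1 = −13·205 + 43·62
1 = 43·882 − 185·205
1 = −185·6379 + 1338·882
1 = 1338·115704 − 24269·6379
So 1 = (1338)·115704 + (-24269)·6379.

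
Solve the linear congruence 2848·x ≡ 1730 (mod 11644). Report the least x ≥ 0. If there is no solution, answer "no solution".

gcd(2848, 11644):
11644 = 4×2848 + 252
2848 = 11×252 + 76
252 = 3×76 + 24
76 = 3×24 + 4
24 = 6×4 + 0
gcd = 4, but 4 ∤ 1730, so the congruence has no solution.

no solution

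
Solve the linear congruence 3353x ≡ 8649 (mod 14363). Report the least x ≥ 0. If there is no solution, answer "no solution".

11744

First find gcd(3353, 14363):
14363 = 4×3353 + 951
3353 = 3×951 + 500
951 = 1×500 + 451
500 = 1×451 + 49
451 = 9×49 + 10
49 = 4×10 + 9
10 = 1×9 + 1
9 = 9×1 + 0
gcd = 1, so a unique solution mod 14363 exists.
Back-substitute for the Bézout coefficients:
1 = 10 − 9
1 = −49 + 5·10
1 = 5·451 − 46·49
1 = −46·500 + 51·451
1 = 51·951 − 97·500
1 = −97·3353 + 342·951
1 = 342·14363 − 1465·3353
So 3353·(-1465) ≡ 1 (mod 14363), giving 3353⁻¹ ≡ 12898.
x ≡ 3353⁻¹·8649 ≡ 12898·8649 ≡ 11744 (mod 14363).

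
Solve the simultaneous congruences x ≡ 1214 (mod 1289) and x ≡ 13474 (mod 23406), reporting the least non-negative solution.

973120

Write x = 1214 + 1289·k. Then 1289·k ≡ 13474 − 1214 ≡ 12260 (mod 23406).
Need 1289⁻¹ mod 23406. Extended Euclid on (23406, 1289):
23406 = 18×1289 + 204
1289 = 6×204 + 65
204 = 3×65 + 9
65 = 7×9 + 2
9 = 4×2 + 1
2 = 2×1 + 0
Back-substitute:
1 = 9 − 4·2
1 = −4·65 + 29·9
1 = 29·204 − 91·65
1 = −91·1289 + 575·204
1 = 575·23406 − 10441·1289
1289⁻¹ ≡ 12965 (mod 23406), so k ≡ 12965·12260 ≡ 754 (mod 23406).
x = 1214 + 1289·754 = 973120.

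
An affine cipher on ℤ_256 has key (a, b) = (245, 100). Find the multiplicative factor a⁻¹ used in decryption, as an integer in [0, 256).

93

Extended Euclidean algorithm:
256 = 1×245 + 11
245 = 22×11 + 3
11 = 3×3 + 2
3 = 1×2 + 1
2 = 2×1 + 0
The gcd is 1. Working backward:
1 = 3 − 2
1 = −11 + 4·3
1 = 4·245 − 89·11
1 = −89·256 + 93·245
So 245·93 ≡ 1 (mod 256).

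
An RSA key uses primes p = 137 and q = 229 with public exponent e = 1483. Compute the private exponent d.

15619

φ(n) = (p−1)(q−1) = 136·228 = 31008.
Need d with 1483·d ≡ 1 (mod 31008). Apply the extended Euclidean algorithm:
31008 = 20*1483 + 1348
1483 = 1*1348 + 135
1348 = 9*135 + 133
135 = 1*133 + 2
133 = 66*2 + 1
2 = 2*1 + 0
Back-substitute:
1 = 133 − 66·2
1 = −66·135 + 67·133
1 = 67·1348 − 669·135
1 = −669·1483 + 736·1348
1 = 736·31008 − 15389·1483
So 1483·(-15389) ≡ 1 (mod 31008), hence d ≡ -15389 ≡ 15619 (mod 31008).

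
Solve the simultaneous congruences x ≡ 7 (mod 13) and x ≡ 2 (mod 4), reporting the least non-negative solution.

Write x = 7 + 13·k. Then 13·k ≡ 2 − 7 ≡ 3 (mod 4).
Need 13⁻¹ mod 4. Extended Euclid on (4, 1):
4 = 4×1 + 0
13⁻¹ ≡ 1 (mod 4), so k ≡ 1·3 ≡ 3 (mod 4).
x = 7 + 13·3 = 46.

46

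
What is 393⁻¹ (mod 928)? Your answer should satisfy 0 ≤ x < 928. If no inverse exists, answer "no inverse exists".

281

Extended Euclidean algorithm:
928 = 2·393 + 142
393 = 2·142 + 109
142 = 1·109 + 33
109 = 3·33 + 10
33 = 3·10 + 3
10 = 3·3 + 1
3 = 3·1 + 0
gcd = 1, so the inverse exists. Back-substitute:
1 = 10 − 3·3
1 = −3·33 + 10·10
1 = 10·109 − 33·33
1 = −33·142 + 43·109
1 = 43·393 − 119·142
1 = −119·928 + 281·393
So 393·281 ≡ 1 (mod 928).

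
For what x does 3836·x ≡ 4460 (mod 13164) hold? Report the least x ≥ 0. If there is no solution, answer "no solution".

First find gcd(3836, 13164):
13164 = 3×3836 + 1656
3836 = 2×1656 + 524
1656 = 3×524 + 84
524 = 6×84 + 20
84 = 4×20 + 4
20 = 5×4 + 0
gcd = 4 and 4 | 4460, so solutions exist. Divide through by 4: 959x ≡ 1115 (mod 3291).
Now find 959⁻¹ mod 3291:
3291 = 3*959 + 414
959 = 2*414 + 131
414 = 3*131 + 21
131 = 6*21 + 5
21 = 4*5 + 1
5 = 5*1 + 0
Back-substitute:
1 = 21 − 4·5
1 = −4·131 + 25·21
1 = 25·414 − 79·131
1 = −79·959 + 183·414
1 = 183·3291 − 628·959
So 959·(-628) ≡ 1 (mod 3291), i.e. 959⁻¹ ≡ 2663.
Then x ≡ 2663·1115 ≡ 763 (mod 3291); the smallest non-negative solution is x = 763.

763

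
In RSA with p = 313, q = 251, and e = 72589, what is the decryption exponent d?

φ(n) = (p−1)(q−1) = 312·250 = 78000.
Need d with 72589·d ≡ 1 (mod 78000). Apply the extended Euclidean algorithm:
78000 = 1×72589 + 5411
72589 = 13×5411 + 2246
5411 = 2×2246 + 919
2246 = 2×919 + 408
919 = 2×408 + 103
408 = 3×103 + 99
103 = 1×99 + 4
99 = 24×4 + 3
4 = 1×3 + 1
3 = 3×1 + 0
Back-substitute:
1 = 4 − 3
1 = −99 + 25·4
1 = 25·103 − 26·99
1 = −26·408 + 103·103
1 = 103·919 − 232·408
1 = −232·2246 + 567·919
1 = 567·5411 − 1366·2246
1 = −1366·72589 + 18325·5411
1 = 18325·78000 − 19691·72589
So 72589·(-19691) ≡ 1 (mod 78000), hence d ≡ -19691 ≡ 58309 (mod 78000).

58309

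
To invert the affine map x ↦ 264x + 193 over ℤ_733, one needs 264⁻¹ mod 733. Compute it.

497

Apply the Euclidean algorithm to 733 and 264:
733 = 2·264 + 205
264 = 1·205 + 59
205 = 3·59 + 28
59 = 2·28 + 3
28 = 9·3 + 1
3 = 3·1 + 0
gcd = 1, so the inverse exists. Back-substitute:
1 = 28 − 9·3
1 = −9·59 + 19·28
1 = 19·205 − 66·59
1 = −66·264 + 85·205
1 = 85·733 − 236·264
So 264·(-236) ≡ 1 (mod 733), and -236 ≡ 497 (mod 733).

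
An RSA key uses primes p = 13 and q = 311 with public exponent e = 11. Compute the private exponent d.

φ(n) = (p−1)(q−1) = 12·310 = 3720.
Need d with 11·d ≡ 1 (mod 3720). Apply the extended Euclidean algorithm:
3720 = 338*11 + 2
11 = 5*2 + 1
2 = 2*1 + 0
Back-substitute:
1 = 11 − 5·2
1 = −5·3720 + 1691·11
So 11·1691 ≡ 1 (mod 3720), hence d = 1691.

1691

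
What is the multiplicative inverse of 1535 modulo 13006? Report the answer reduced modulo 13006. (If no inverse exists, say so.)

627

Run Euclid on (13006, 1535):
13006 = 8×1535 + 726
1535 = 2×726 + 83
726 = 8×83 + 62
83 = 1×62 + 21
62 = 2×21 + 20
21 = 1×20 + 1
20 = 20×1 + 0
gcd = 1, so the inverse exists. Back-substitute:
1 = 21 − 20
1 = −62 + 3·21
1 = 3·83 − 4·62
1 = −4·726 + 35·83
1 = 35·1535 − 74·726
1 = −74·13006 + 627·1535
So 1535·627 ≡ 1 (mod 13006).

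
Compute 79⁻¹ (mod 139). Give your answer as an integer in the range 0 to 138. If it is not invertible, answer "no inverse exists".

44

Extended Euclidean algorithm:
139 = 1*79 + 60
79 = 1*60 + 19
60 = 3*19 + 3
19 = 6*3 + 1
3 = 3*1 + 0
Since gcd(79, 139) = 1, back-substitute to write 1 as a combination:
1 = 19 − 6·3
1 = −6·60 + 19·19
1 = 19·79 − 25·60
1 = −25·139 + 44·79
So 79·44 ≡ 1 (mod 139).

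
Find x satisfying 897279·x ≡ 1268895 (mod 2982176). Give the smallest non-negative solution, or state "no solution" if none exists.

First find gcd(897279, 2982176):
2982176 = 3·897279 + 290339
897279 = 3·290339 + 26262
290339 = 11·26262 + 1457
26262 = 18·1457 + 36
1457 = 40·36 + 17
36 = 2·17 + 2
17 = 8·2 + 1
2 = 2·1 + 0
gcd = 1, so a unique solution mod 2982176 exists.
Back-substitute for the Bézout coefficients:
1 = 17 − 8·2
1 = −8·36 + 17·17
1 = 17·1457 − 688·36
1 = −688·26262 + 12401·1457
1 = 12401·290339 − 137099·26262
1 = −137099·897279 + 423698·290339
1 = 423698·2982176 − 1408193·897279
So 897279·(-1408193) ≡ 1 (mod 2982176), giving 897279⁻¹ ≡ 1573983.
x ≡ 897279⁻¹·1268895 ≡ 1573983·1268895 ≡ 2212417 (mod 2982176).

2212417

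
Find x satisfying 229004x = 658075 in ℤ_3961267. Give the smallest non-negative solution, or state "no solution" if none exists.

First find gcd(229004, 3961267):
3961267 = 17·229004 + 68199
229004 = 3·68199 + 24407
68199 = 2·24407 + 19385
24407 = 1·19385 + 5022
19385 = 3·5022 + 4319
5022 = 1·4319 + 703
4319 = 6·703 + 101
703 = 6·101 + 97
101 = 1·97 + 4
97 = 24·4 + 1
4 = 4·1 + 0
gcd = 1, so a unique solution mod 3961267 exists.
Back-substitute for the Bézout coefficients:
1 = 97 − 24·4
1 = −24·101 + 25·97
1 = 25·703 − 174·101
1 = −174·4319 + 1069·703
1 = 1069·5022 − 1243·4319
1 = −1243·19385 + 4798·5022
1 = 4798·24407 − 6041·19385
1 = −6041·68199 + 16880·24407
1 = 16880·229004 − 56681·68199
1 = −56681·3961267 + 980457·229004
So 229004·(980457) ≡ 1 (mod 3961267), giving 229004⁻¹ ≡ 980457.
x ≡ 229004⁻¹·658075 ≡ 980457·658075 ≡ 3071315 (mod 3961267).

3071315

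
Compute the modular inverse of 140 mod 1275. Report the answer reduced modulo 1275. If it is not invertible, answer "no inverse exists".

Euclidean algorithm on 1275, 140:
1275 = 9×140 + 15
140 = 9×15 + 5
15 = 3×5 + 0
The gcd is 5, not 1, hence no inverse exists.

no inverse exists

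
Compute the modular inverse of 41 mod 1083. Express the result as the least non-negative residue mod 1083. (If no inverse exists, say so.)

Apply the Euclidean algorithm to 1083 and 41:
1083 = 26×41 + 17
41 = 2×17 + 7
17 = 2×7 + 3
7 = 2×3 + 1
3 = 3×1 + 0
gcd = 1, so the inverse exists. Back-substitute:
1 = 7 − 2·3
1 = −2·17 + 5·7
1 = 5·41 − 12·17
1 = −12·1083 + 317·41
So 41·317 ≡ 1 (mod 1083).

317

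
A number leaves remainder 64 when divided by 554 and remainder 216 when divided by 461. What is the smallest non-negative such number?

Write x = 64 + 554·k. Then 554·k ≡ 216 − 64 ≡ 152 (mod 461).
Need 554⁻¹ mod 461. Extended Euclid on (461, 93):
461 = 4*93 + 89
93 = 1*89 + 4
89 = 22*4 + 1
4 = 4*1 + 0
Back-substitute:
1 = 89 − 22·4
1 = −22·93 + 23·89
1 = 23·461 − 114·93
554⁻¹ ≡ 347 (mod 461), so k ≡ 347·152 ≡ 190 (mod 461).
x = 64 + 554·190 = 105324.

105324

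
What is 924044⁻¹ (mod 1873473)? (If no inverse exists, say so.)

587024

gcd(1873473, 924044) by repeated division:
1873473 = 2·924044 + 25385
924044 = 36·25385 + 10184
25385 = 2·10184 + 5017
10184 = 2·5017 + 150
5017 = 33·150 + 67
150 = 2·67 + 16
67 = 4·16 + 3
16 = 5·3 + 1
3 = 3·1 + 0
Since gcd(924044, 1873473) = 1, back-substitute to write 1 as a combination:
1 = 16 − 5·3
1 = −5·67 + 21·16
1 = 21·150 − 47·67
1 = −47·5017 + 1572·150
1 = 1572·10184 − 3191·5017
1 = −3191·25385 + 7954·10184
1 = 7954·924044 − 289535·25385
1 = −289535·1873473 + 587024·924044
So 924044·587024 ≡ 1 (mod 1873473).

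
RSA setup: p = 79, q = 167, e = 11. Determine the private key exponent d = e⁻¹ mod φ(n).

11771

φ(n) = (p−1)(q−1) = 78·166 = 12948.
Need d with 11·d ≡ 1 (mod 12948). Apply the extended Euclidean algorithm:
12948 = 1177×11 + 1
11 = 11×1 + 0
Back-substitute:
1 = 12948 − 1177·11
So 11·(-1177) ≡ 1 (mod 12948), hence d ≡ -1177 ≡ 11771 (mod 12948).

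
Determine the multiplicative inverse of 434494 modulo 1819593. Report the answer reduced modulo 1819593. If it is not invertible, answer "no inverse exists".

Apply the Euclidean algorithm to 1819593 and 434494:
1819593 = 4×434494 + 81617
434494 = 5×81617 + 26409
81617 = 3×26409 + 2390
26409 = 11×2390 + 119
2390 = 20×119 + 10
119 = 11×10 + 9
10 = 1×9 + 1
9 = 9×1 + 0
gcd = 1, so the inverse exists. Back-substitute:
1 = 10 − 9
1 = −119 + 12·10
1 = 12·2390 − 241·119
1 = −241·26409 + 2663·2390
1 = 2663·81617 − 8230·26409
1 = −8230·434494 + 43813·81617
1 = 43813·1819593 − 183482·434494
So 434494·(-183482) ≡ 1 (mod 1819593), and -183482 ≡ 1636111 (mod 1819593).

1636111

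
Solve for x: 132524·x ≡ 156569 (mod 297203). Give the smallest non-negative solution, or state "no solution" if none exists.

120110

First find gcd(132524, 297203):
297203 = 2*132524 + 32155
132524 = 4*32155 + 3904
32155 = 8*3904 + 923
3904 = 4*923 + 212
923 = 4*212 + 75
212 = 2*75 + 62
75 = 1*62 + 13
62 = 4*13 + 10
13 = 1*10 + 3
10 = 3*3 + 1
3 = 3*1 + 0
gcd = 1, so a unique solution mod 297203 exists.
Back-substitute for the Bézout coefficients:
1 = 10 − 3·3
1 = −3·13 + 4·10
1 = 4·62 − 19·13
1 = −19·75 + 23·62
1 = 23·212 − 65·75
1 = −65·923 + 283·212
1 = 283·3904 − 1197·923
1 = −1197·32155 + 9859·3904
1 = 9859·132524 − 40633·32155
1 = −40633·297203 + 91125·132524
So 132524·(91125) ≡ 1 (mod 297203), giving 132524⁻¹ ≡ 91125.
x ≡ 132524⁻¹·156569 ≡ 91125·156569 ≡ 120110 (mod 297203).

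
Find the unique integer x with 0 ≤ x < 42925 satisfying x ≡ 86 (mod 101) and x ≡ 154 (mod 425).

6954

Write x = 86 + 101·k. Then 101·k ≡ 154 − 86 ≡ 68 (mod 425).
Need 101⁻¹ mod 425. Extended Euclid on (425, 101):
425 = 4×101 + 21
101 = 4×21 + 17
21 = 1×17 + 4
17 = 4×4 + 1
4 = 4×1 + 0
Back-substitute:
1 = 17 − 4·4
1 = −4·21 + 5·17
1 = 5·101 − 24·21
1 = −24·425 + 101·101
101⁻¹ ≡ 101 (mod 425), so k ≡ 101·68 ≡ 68 (mod 425).
x = 86 + 101·68 = 6954.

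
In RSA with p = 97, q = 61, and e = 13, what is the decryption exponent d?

5317

φ(n) = (p−1)(q−1) = 96·60 = 5760.
Need d with 13·d ≡ 1 (mod 5760). Apply the extended Euclidean algorithm:
5760 = 443*13 + 1
13 = 13*1 + 0
Back-substitute:
1 = 5760 − 443·13
So 13·(-443) ≡ 1 (mod 5760), hence d ≡ -443 ≡ 5317 (mod 5760).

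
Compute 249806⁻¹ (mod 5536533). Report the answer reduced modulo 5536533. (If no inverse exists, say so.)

Extended Euclidean algorithm:
5536533 = 22×249806 + 40801
249806 = 6×40801 + 5000
40801 = 8×5000 + 801
5000 = 6×801 + 194
801 = 4×194 + 25
194 = 7×25 + 19
25 = 1×19 + 6
19 = 3×6 + 1
6 = 6×1 + 0
Since gcd(249806, 5536533) = 1, back-substitute to write 1 as a combination:
1 = 19 − 3·6
1 = −3·25 + 4·19
1 = 4·194 − 31·25
1 = −31·801 + 128·194
1 = 128·5000 − 799·801
1 = −799·40801 + 6520·5000
1 = 6520·249806 − 39919·40801
1 = −39919·5536533 + 884738·249806
So 249806·884738 ≡ 1 (mod 5536533).

884738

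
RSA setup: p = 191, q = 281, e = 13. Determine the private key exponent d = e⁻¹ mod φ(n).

φ(n) = (p−1)(q−1) = 190·280 = 53200.
Need d with 13·d ≡ 1 (mod 53200). Apply the extended Euclidean algorithm:
53200 = 4092*13 + 4
13 = 3*4 + 1
4 = 4*1 + 0
Back-substitute:
1 = 13 − 3·4
1 = −3·53200 + 12277·13
So 13·12277 ≡ 1 (mod 53200), hence d = 12277.

12277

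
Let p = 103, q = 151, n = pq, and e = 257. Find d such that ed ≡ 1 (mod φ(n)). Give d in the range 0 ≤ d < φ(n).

893

φ(n) = (p−1)(q−1) = 102·150 = 15300.
Need d with 257·d ≡ 1 (mod 15300). Apply the extended Euclidean algorithm:
15300 = 59×257 + 137
257 = 1×137 + 120
137 = 1×120 + 17
120 = 7×17 + 1
17 = 17×1 + 0
Back-substitute:
1 = 120 − 7·17
1 = −7·137 + 8·120
1 = 8·257 − 15·137
1 = −15·15300 + 893·257
So 257·893 ≡ 1 (mod 15300), hence d = 893.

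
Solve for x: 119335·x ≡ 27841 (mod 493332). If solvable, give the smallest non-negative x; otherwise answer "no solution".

92755

First find gcd(119335, 493332):
493332 = 4·119335 + 15992
119335 = 7·15992 + 7391
15992 = 2·7391 + 1210
7391 = 6·1210 + 131
1210 = 9·131 + 31
131 = 4·31 + 7
31 = 4·7 + 3
7 = 2·3 + 1
3 = 3·1 + 0
gcd = 1, so a unique solution mod 493332 exists.
Back-substitute for the Bézout coefficients:
1 = 7 − 2·3
1 = −2·31 + 9·7
1 = 9·131 − 38·31
1 = −38·1210 + 351·131
1 = 351·7391 − 2144·1210
1 = −2144·15992 + 4639·7391
1 = 4639·119335 − 34617·15992
1 = −34617·493332 + 143107·119335
So 119335·(143107) ≡ 1 (mod 493332), giving 119335⁻¹ ≡ 143107.
x ≡ 119335⁻¹·27841 ≡ 143107·27841 ≡ 92755 (mod 493332).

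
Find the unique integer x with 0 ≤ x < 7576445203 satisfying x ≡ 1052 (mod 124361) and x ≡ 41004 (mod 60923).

Write x = 1052 + 124361·k. Then 124361·k ≡ 41004 − 1052 ≡ 39952 (mod 60923).
Need 124361⁻¹ mod 60923. Extended Euclid on (60923, 2515):
60923 = 24*2515 + 563
2515 = 4*563 + 263
563 = 2*263 + 37
263 = 7*37 + 4
37 = 9*4 + 1
4 = 4*1 + 0
Back-substitute:
1 = 37 − 9·4
1 = −9·263 + 64·37
1 = 64·563 − 137·263
1 = −137·2515 + 612·563
1 = 612·60923 − 14825·2515
124361⁻¹ ≡ 46098 (mod 60923), so k ≡ 46098·39952 ≡ 5006 (mod 60923).
x = 1052 + 124361·5006 = 622552218.

622552218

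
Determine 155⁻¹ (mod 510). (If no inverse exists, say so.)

Compute gcd(155, 510):
510 = 3·155 + 45
155 = 3·45 + 20
45 = 2·20 + 5
20 = 4·5 + 0
The gcd is 5, not 1, hence no inverse exists.

no inverse exists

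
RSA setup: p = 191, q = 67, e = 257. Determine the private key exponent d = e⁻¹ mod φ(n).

4733

φ(n) = (p−1)(q−1) = 190·66 = 12540.
Need d with 257·d ≡ 1 (mod 12540). Apply the extended Euclidean algorithm:
12540 = 48*257 + 204
257 = 1*204 + 53
204 = 3*53 + 45
53 = 1*45 + 8
45 = 5*8 + 5
8 = 1*5 + 3
5 = 1*3 + 2
3 = 1*2 + 1
2 = 2*1 + 0
Back-substitute:
1 = 3 − 2
1 = −5 + 2·3
1 = 2·8 − 3·5
1 = −3·45 + 17·8
1 = 17·53 − 20·45
1 = −20·204 + 77·53
1 = 77·257 − 97·204
1 = −97·12540 + 4733·257
So 257·4733 ≡ 1 (mod 12540), hence d = 4733.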